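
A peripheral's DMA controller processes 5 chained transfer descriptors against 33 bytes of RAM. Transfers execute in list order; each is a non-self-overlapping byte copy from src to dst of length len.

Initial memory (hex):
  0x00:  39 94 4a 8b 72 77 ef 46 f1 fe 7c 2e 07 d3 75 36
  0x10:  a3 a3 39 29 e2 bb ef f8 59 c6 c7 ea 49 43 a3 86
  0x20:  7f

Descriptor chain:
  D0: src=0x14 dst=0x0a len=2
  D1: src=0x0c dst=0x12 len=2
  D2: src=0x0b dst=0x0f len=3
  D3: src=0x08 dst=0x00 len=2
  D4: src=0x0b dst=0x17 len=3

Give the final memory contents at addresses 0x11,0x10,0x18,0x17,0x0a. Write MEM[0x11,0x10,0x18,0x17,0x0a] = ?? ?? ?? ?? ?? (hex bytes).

MEM[0x11,0x10,0x18,0x17,0x0a] = d3 07 07 bb e2

#0 dst[0x0a+2] := {0xe2,0xbb}
#1 dst[0x12+2] := {0x07,0xd3}
#2 dst[0x0f+3] := {0xbb,0x07,0xd3}
#3 dst[0x00+2] := {0xf1,0xfe}
#4 dst[0x17+3] := {0xbb,0x07,0xd3}
query mem[0x11]=0xd3, mem[0x10]=0x07, mem[0x18]=0x07, mem[0x17]=0xbb, mem[0x0a]=0xe2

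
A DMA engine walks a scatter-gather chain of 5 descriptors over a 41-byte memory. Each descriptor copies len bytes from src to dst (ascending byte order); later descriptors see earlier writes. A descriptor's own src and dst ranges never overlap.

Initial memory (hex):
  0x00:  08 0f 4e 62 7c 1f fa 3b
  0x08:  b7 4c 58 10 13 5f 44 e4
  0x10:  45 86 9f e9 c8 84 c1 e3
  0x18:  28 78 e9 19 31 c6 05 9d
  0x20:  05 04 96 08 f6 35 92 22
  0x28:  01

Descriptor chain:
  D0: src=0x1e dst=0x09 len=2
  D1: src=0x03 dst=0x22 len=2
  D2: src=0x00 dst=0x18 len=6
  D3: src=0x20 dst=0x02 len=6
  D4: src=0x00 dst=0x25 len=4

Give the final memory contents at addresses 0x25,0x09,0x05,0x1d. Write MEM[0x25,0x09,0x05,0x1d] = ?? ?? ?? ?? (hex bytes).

MEM[0x25,0x09,0x05,0x1d] = 08 05 7c 1f

D0: mem[0x09..0x0a] <- [05 9d]
D1: mem[0x22..0x23] <- [62 7c]
D2: mem[0x18..0x1d] <- [08 0f 4e 62 7c 1f]
D3: mem[0x02..0x07] <- [05 04 62 7c f6 35]
D4: mem[0x25..0x28] <- [08 0f 05 04]
query mem[0x25]=0x08, mem[0x09]=0x05, mem[0x05]=0x7c, mem[0x1d]=0x1f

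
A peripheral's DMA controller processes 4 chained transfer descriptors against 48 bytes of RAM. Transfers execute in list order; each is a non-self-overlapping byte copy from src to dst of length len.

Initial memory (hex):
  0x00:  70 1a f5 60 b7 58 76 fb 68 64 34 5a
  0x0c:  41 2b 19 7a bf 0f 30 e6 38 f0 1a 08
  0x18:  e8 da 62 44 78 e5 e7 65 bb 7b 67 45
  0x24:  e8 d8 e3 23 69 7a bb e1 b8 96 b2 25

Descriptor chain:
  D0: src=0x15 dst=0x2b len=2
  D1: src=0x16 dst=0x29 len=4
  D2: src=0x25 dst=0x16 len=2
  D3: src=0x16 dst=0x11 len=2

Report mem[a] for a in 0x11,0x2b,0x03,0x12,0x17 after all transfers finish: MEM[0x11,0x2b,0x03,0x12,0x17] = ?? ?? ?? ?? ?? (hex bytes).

MEM[0x11,0x2b,0x03,0x12,0x17] = d8 e8 60 e3 e3

#0 dst[0x2b+2] := {0xf0,0x1a}
#1 dst[0x29+4] := {0x1a,0x08,0xe8,0xda}
#2 dst[0x16+2] := {0xd8,0xe3}
#3 dst[0x11+2] := {0xd8,0xe3}
query mem[0x11]=0xd8, mem[0x2b]=0xe8, mem[0x03]=0x60, mem[0x12]=0xe3, mem[0x17]=0xe3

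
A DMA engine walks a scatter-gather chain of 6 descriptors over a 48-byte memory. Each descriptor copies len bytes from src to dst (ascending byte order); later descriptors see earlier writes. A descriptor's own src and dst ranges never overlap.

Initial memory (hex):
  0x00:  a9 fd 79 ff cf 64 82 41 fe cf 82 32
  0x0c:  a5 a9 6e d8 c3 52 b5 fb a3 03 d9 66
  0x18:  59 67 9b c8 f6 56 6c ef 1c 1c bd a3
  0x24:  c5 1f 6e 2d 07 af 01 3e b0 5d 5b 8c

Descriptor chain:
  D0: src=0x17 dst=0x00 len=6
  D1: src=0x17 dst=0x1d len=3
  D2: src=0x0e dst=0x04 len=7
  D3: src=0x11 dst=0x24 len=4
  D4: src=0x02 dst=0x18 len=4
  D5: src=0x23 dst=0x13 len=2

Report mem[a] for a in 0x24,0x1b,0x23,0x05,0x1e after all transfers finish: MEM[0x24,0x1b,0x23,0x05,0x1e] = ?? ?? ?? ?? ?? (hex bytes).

[0] 0x17->0x00 len=6 : 66 59 67 9b c8 f6
[1] 0x17->0x1d len=3 : 66 59 67
[2] 0x0e->0x04 len=7 : 6e d8 c3 52 b5 fb a3
[3] 0x11->0x24 len=4 : 52 b5 fb a3
[4] 0x02->0x18 len=4 : 67 9b 6e d8
[5] 0x23->0x13 len=2 : a3 52
query mem[0x24]=0x52, mem[0x1b]=0xd8, mem[0x23]=0xa3, mem[0x05]=0xd8, mem[0x1e]=0x59

MEM[0x24,0x1b,0x23,0x05,0x1e] = 52 d8 a3 d8 59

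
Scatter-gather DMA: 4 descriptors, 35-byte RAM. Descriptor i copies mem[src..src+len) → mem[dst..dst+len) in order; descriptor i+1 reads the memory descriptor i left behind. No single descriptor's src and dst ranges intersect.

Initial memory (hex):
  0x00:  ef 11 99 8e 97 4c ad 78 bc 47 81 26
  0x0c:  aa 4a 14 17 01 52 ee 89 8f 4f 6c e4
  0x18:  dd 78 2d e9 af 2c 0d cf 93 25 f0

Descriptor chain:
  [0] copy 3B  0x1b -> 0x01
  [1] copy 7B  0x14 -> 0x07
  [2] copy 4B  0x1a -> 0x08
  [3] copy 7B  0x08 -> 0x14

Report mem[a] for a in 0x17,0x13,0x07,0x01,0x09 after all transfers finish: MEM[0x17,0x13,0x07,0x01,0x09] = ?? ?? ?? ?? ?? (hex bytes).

MEM[0x17,0x13,0x07,0x01,0x09] = 2c 89 8f e9 e9

#0 dst[0x01+3] := {0xe9,0xaf,0x2c}
#1 dst[0x07+7] := {0x8f,0x4f,0x6c,0xe4,0xdd,0x78,0x2d}
#2 dst[0x08+4] := {0x2d,0xe9,0xaf,0x2c}
#3 dst[0x14+7] := {0x2d,0xe9,0xaf,0x2c,0x78,0x2d,0x14}
query mem[0x17]=0x2c, mem[0x13]=0x89, mem[0x07]=0x8f, mem[0x01]=0xe9, mem[0x09]=0xe9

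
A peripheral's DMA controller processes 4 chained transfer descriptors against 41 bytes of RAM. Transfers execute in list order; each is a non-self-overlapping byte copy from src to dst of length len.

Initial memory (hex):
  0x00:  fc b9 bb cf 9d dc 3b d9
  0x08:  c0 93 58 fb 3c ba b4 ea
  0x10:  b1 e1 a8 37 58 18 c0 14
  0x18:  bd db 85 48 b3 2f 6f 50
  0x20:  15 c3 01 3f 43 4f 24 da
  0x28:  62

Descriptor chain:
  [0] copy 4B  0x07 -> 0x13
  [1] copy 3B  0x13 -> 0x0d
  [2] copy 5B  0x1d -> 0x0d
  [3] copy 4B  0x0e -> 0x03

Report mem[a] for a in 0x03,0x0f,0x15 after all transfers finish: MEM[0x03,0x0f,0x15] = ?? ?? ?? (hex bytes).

#0 dst[0x13+4] := {0xd9,0xc0,0x93,0x58}
#1 dst[0x0d+3] := {0xd9,0xc0,0x93}
#2 dst[0x0d+5] := {0x2f,0x6f,0x50,0x15,0xc3}
#3 dst[0x03+4] := {0x6f,0x50,0x15,0xc3}
query mem[0x03]=0x6f, mem[0x0f]=0x50, mem[0x15]=0x93

MEM[0x03,0x0f,0x15] = 6f 50 93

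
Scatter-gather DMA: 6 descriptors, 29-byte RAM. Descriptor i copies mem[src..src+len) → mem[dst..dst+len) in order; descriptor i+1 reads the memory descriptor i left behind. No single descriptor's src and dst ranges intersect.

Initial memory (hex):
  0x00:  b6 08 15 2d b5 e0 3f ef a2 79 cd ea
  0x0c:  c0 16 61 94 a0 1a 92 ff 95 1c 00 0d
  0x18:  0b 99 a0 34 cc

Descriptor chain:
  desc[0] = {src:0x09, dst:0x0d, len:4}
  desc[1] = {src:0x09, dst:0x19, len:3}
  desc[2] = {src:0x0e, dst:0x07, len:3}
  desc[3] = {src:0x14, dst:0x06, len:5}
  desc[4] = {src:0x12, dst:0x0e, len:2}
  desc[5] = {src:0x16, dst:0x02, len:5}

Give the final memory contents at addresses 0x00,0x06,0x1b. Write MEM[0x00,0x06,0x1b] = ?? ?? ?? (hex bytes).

MEM[0x00,0x06,0x1b] = b6 cd ea

[0] 0x09->0x0d len=4 : 79 cd ea c0
[1] 0x09->0x19 len=3 : 79 cd ea
[2] 0x0e->0x07 len=3 : cd ea c0
[3] 0x14->0x06 len=5 : 95 1c 00 0d 0b
[4] 0x12->0x0e len=2 : 92 ff
[5] 0x16->0x02 len=5 : 00 0d 0b 79 cd
query mem[0x00]=0xb6, mem[0x06]=0xcd, mem[0x1b]=0xea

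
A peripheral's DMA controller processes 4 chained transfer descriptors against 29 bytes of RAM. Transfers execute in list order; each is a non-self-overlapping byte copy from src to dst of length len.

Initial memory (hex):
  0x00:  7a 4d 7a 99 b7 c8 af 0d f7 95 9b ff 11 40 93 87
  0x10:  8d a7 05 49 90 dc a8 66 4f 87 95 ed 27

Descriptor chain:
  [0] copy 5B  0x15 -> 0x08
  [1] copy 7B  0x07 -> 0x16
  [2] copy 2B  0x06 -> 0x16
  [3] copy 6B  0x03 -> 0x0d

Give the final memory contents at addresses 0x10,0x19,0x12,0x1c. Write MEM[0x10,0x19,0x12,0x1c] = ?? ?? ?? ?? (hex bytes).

MEM[0x10,0x19,0x12,0x1c] = af 66 dc 40

#0 dst[0x08+5] := {0xdc,0xa8,0x66,0x4f,0x87}
#1 dst[0x16+7] := {0x0d,0xdc,0xa8,0x66,0x4f,0x87,0x40}
#2 dst[0x16+2] := {0xaf,0x0d}
#3 dst[0x0d+6] := {0x99,0xb7,0xc8,0xaf,0x0d,0xdc}
query mem[0x10]=0xaf, mem[0x19]=0x66, mem[0x12]=0xdc, mem[0x1c]=0x40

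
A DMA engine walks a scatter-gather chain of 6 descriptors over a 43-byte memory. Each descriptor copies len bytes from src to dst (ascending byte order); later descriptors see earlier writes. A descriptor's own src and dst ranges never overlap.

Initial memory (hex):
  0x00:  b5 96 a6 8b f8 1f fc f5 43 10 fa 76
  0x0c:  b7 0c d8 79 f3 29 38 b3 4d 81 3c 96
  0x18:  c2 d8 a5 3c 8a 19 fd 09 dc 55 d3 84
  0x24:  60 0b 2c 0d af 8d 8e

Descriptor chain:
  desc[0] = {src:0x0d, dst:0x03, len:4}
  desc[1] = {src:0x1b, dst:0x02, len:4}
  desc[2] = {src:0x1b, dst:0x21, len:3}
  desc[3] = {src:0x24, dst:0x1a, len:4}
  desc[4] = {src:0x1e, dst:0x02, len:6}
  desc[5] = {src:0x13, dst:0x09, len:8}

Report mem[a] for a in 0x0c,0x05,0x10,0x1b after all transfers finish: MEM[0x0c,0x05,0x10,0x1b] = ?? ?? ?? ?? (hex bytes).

MEM[0x0c,0x05,0x10,0x1b] = 3c 3c 60 0b

  after D0: wrote 4B at 0x03 = 0cd879f3
  after D1: wrote 4B at 0x02 = 3c8a19fd
  after D2: wrote 3B at 0x21 = 3c8a19
  after D3: wrote 4B at 0x1a = 600b2c0d
  after D4: wrote 6B at 0x02 = fd09dc3c8a19
  after D5: wrote 8B at 0x09 = b34d813c96c2d860
query mem[0x0c]=0x3c, mem[0x05]=0x3c, mem[0x10]=0x60, mem[0x1b]=0x0b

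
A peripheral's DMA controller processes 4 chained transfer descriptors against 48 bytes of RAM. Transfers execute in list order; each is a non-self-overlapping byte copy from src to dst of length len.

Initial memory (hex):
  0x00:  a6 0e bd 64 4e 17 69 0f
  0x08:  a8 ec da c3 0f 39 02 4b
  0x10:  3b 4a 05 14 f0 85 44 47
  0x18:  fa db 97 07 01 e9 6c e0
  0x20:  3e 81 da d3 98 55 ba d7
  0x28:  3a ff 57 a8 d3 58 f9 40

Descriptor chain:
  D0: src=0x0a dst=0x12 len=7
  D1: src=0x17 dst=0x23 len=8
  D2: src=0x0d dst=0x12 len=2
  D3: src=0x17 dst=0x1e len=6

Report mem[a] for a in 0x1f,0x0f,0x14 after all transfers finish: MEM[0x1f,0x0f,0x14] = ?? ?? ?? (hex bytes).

MEM[0x1f,0x0f,0x14] = 3b 4b 0f

  after D0: wrote 7B at 0x12 = dac30f39024b3b
  after D1: wrote 8B at 0x23 = 4b3bdb970701e96c
  after D2: wrote 2B at 0x12 = 3902
  after D3: wrote 6B at 0x1e = 4b3bdb970701
query mem[0x1f]=0x3b, mem[0x0f]=0x4b, mem[0x14]=0x0f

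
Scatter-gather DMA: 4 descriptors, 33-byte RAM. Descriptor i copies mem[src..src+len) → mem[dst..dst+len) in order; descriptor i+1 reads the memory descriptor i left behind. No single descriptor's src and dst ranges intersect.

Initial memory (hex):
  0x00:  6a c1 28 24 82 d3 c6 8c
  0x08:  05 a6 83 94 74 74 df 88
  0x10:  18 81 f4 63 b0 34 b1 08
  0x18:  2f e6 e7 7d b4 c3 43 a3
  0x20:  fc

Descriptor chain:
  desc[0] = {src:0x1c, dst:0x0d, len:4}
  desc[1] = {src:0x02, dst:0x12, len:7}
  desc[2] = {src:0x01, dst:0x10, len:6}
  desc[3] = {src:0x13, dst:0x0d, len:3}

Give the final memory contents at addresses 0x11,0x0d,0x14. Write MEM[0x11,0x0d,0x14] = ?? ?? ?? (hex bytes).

MEM[0x11,0x0d,0x14] = 28 82 d3

[0] 0x1c->0x0d len=4 : b4 c3 43 a3
[1] 0x02->0x12 len=7 : 28 24 82 d3 c6 8c 05
[2] 0x01->0x10 len=6 : c1 28 24 82 d3 c6
[3] 0x13->0x0d len=3 : 82 d3 c6
query mem[0x11]=0x28, mem[0x0d]=0x82, mem[0x14]=0xd3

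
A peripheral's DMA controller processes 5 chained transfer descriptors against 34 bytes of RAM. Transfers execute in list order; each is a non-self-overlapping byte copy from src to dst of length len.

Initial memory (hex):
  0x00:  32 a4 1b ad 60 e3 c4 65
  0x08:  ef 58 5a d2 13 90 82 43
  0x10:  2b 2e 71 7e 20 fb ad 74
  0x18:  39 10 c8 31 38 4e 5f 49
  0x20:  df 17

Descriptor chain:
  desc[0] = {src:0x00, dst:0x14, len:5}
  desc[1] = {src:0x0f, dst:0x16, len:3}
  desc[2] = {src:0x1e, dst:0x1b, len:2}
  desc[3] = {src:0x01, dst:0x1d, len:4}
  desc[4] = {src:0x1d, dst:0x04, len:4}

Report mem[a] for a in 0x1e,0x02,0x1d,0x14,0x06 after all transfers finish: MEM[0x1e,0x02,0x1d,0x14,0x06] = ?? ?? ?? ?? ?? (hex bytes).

MEM[0x1e,0x02,0x1d,0x14,0x06] = 1b 1b a4 32 ad

D0: mem[0x14..0x18] <- [32 a4 1b ad 60]
D1: mem[0x16..0x18] <- [43 2b 2e]
D2: mem[0x1b..0x1c] <- [5f 49]
D3: mem[0x1d..0x20] <- [a4 1b ad 60]
D4: mem[0x04..0x07] <- [a4 1b ad 60]
query mem[0x1e]=0x1b, mem[0x02]=0x1b, mem[0x1d]=0xa4, mem[0x14]=0x32, mem[0x06]=0xad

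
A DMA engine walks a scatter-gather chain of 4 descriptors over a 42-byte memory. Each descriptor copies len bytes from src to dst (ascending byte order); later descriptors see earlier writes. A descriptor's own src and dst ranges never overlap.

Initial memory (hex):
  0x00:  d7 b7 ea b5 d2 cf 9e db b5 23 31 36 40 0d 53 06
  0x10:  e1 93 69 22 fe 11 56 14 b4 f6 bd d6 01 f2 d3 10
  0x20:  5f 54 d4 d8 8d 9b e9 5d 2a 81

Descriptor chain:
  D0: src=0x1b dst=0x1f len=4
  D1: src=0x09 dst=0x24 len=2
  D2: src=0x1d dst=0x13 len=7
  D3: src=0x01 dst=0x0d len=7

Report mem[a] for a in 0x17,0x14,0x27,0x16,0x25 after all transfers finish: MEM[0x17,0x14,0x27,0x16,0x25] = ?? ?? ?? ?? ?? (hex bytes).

MEM[0x17,0x14,0x27,0x16,0x25] = f2 d3 5d 01 31

#0 dst[0x1f+4] := {0xd6,0x01,0xf2,0xd3}
#1 dst[0x24+2] := {0x23,0x31}
#2 dst[0x13+7] := {0xf2,0xd3,0xd6,0x01,0xf2,0xd3,0xd8}
#3 dst[0x0d+7] := {0xb7,0xea,0xb5,0xd2,0xcf,0x9e,0xdb}
query mem[0x17]=0xf2, mem[0x14]=0xd3, mem[0x27]=0x5d, mem[0x16]=0x01, mem[0x25]=0x31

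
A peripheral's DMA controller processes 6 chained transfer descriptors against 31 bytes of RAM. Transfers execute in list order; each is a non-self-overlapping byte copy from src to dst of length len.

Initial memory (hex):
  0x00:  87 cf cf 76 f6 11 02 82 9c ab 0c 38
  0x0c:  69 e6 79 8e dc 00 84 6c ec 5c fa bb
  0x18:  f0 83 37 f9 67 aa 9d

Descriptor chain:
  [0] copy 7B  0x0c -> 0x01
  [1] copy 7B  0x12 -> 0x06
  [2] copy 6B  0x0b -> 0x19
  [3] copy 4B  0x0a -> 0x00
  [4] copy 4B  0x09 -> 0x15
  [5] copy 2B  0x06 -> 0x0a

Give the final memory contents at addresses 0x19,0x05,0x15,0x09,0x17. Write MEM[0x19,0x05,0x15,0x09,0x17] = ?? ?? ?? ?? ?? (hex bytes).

  after D0: wrote 7B at 0x01 = 69e6798edc0084
  after D1: wrote 7B at 0x06 = 846cec5cfabbf0
  after D2: wrote 6B at 0x19 = bbf0e6798edc
  after D3: wrote 4B at 0x00 = fabbf0e6
  after D4: wrote 4B at 0x15 = 5cfabbf0
  after D5: wrote 2B at 0x0a = 846c
query mem[0x19]=0xbb, mem[0x05]=0xdc, mem[0x15]=0x5c, mem[0x09]=0x5c, mem[0x17]=0xbb

MEM[0x19,0x05,0x15,0x09,0x17] = bb dc 5c 5c bb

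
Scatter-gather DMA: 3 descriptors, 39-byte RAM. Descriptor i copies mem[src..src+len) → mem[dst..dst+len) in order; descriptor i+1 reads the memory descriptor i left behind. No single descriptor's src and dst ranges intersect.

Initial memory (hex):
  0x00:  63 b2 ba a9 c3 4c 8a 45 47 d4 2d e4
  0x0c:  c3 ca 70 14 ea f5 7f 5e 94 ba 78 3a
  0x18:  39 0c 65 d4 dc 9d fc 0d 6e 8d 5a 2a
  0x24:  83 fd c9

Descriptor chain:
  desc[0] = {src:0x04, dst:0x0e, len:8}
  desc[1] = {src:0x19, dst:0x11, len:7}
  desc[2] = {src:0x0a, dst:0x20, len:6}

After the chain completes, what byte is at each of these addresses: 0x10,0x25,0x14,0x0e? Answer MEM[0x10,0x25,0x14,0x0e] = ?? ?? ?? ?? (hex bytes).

  after D0: wrote 8B at 0x0e = c34c8a4547d42de4
  after D1: wrote 7B at 0x11 = 0c65d4dc9dfc0d
  after D2: wrote 6B at 0x20 = 2de4c3cac34c
query mem[0x10]=0x8a, mem[0x25]=0x4c, mem[0x14]=0xdc, mem[0x0e]=0xc3

MEM[0x10,0x25,0x14,0x0e] = 8a 4c dc c3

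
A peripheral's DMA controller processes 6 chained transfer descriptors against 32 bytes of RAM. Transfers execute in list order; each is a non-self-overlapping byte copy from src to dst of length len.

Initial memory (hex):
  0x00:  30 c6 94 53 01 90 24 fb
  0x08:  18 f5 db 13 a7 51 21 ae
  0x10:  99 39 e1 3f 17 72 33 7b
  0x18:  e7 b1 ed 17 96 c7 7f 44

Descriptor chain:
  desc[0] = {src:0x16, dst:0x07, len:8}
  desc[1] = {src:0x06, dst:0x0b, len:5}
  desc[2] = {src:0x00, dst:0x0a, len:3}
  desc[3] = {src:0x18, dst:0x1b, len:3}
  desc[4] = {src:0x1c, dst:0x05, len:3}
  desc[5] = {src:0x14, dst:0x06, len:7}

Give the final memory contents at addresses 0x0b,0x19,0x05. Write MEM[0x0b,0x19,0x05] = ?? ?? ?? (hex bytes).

MEM[0x0b,0x19,0x05] = b1 b1 b1

[0] 0x16->0x07 len=8 : 33 7b e7 b1 ed 17 96 c7
[1] 0x06->0x0b len=5 : 24 33 7b e7 b1
[2] 0x00->0x0a len=3 : 30 c6 94
[3] 0x18->0x1b len=3 : e7 b1 ed
[4] 0x1c->0x05 len=3 : b1 ed 7f
[5] 0x14->0x06 len=7 : 17 72 33 7b e7 b1 ed
query mem[0x0b]=0xb1, mem[0x19]=0xb1, mem[0x05]=0xb1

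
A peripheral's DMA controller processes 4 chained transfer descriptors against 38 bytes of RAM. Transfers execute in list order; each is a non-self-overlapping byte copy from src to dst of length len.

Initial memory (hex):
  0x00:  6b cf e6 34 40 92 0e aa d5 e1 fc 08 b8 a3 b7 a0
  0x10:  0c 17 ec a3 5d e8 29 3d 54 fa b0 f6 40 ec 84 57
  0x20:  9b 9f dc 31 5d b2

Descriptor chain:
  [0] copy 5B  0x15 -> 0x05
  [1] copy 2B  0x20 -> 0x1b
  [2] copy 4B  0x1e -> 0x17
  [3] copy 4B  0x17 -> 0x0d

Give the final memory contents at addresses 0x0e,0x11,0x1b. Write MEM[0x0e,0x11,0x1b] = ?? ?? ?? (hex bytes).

MEM[0x0e,0x11,0x1b] = 57 17 9b

#0 dst[0x05+5] := {0xe8,0x29,0x3d,0x54,0xfa}
#1 dst[0x1b+2] := {0x9b,0x9f}
#2 dst[0x17+4] := {0x84,0x57,0x9b,0x9f}
#3 dst[0x0d+4] := {0x84,0x57,0x9b,0x9f}
query mem[0x0e]=0x57, mem[0x11]=0x17, mem[0x1b]=0x9b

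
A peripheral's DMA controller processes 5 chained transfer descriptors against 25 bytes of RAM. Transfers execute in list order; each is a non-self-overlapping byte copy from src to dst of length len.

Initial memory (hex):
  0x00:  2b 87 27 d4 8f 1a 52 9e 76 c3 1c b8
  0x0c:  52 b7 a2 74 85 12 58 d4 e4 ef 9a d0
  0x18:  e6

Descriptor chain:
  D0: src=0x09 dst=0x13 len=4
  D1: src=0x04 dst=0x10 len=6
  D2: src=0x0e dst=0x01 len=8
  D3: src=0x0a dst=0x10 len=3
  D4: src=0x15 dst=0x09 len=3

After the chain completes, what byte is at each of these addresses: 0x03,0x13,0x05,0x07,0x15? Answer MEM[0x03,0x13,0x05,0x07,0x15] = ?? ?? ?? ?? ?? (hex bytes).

D0: mem[0x13..0x16] <- [c3 1c b8 52]
D1: mem[0x10..0x15] <- [8f 1a 52 9e 76 c3]
D2: mem[0x01..0x08] <- [a2 74 8f 1a 52 9e 76 c3]
D3: mem[0x10..0x12] <- [1c b8 52]
D4: mem[0x09..0x0b] <- [c3 52 d0]
query mem[0x03]=0x8f, mem[0x13]=0x9e, mem[0x05]=0x52, mem[0x07]=0x76, mem[0x15]=0xc3

MEM[0x03,0x13,0x05,0x07,0x15] = 8f 9e 52 76 c3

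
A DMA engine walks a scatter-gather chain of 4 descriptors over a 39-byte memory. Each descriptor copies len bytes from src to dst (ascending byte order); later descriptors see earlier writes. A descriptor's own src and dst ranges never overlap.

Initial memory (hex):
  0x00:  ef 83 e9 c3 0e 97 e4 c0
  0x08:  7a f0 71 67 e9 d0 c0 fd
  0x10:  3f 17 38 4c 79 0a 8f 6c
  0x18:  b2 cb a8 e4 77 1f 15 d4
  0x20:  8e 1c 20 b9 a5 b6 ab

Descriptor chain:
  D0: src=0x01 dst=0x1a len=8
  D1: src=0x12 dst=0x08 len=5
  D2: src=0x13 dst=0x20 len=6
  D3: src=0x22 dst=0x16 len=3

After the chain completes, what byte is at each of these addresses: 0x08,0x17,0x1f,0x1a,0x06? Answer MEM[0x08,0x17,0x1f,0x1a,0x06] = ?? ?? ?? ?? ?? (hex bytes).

#0 dst[0x1a+8] := {0x83,0xe9,0xc3,0x0e,0x97,0xe4,0xc0,0x7a}
#1 dst[0x08+5] := {0x38,0x4c,0x79,0x0a,0x8f}
#2 dst[0x20+6] := {0x4c,0x79,0x0a,0x8f,0x6c,0xb2}
#3 dst[0x16+3] := {0x0a,0x8f,0x6c}
query mem[0x08]=0x38, mem[0x17]=0x8f, mem[0x1f]=0xe4, mem[0x1a]=0x83, mem[0x06]=0xe4

MEM[0x08,0x17,0x1f,0x1a,0x06] = 38 8f e4 83 e4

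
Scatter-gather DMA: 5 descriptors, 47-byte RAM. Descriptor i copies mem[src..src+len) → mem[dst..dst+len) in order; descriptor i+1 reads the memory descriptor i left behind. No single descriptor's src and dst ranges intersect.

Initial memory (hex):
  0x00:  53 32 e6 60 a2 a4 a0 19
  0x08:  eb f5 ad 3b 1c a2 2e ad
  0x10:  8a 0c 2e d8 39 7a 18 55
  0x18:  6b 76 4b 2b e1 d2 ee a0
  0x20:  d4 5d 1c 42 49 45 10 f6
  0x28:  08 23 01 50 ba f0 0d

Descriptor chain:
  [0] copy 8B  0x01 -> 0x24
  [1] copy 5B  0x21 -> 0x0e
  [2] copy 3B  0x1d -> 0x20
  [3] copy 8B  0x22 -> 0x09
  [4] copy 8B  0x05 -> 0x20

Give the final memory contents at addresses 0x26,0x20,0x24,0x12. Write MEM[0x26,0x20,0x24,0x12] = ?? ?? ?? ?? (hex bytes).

MEM[0x26,0x20,0x24,0x12] = 32 a4 a0 e6

[0] 0x01->0x24 len=8 : 32 e6 60 a2 a4 a0 19 eb
[1] 0x21->0x0e len=5 : 5d 1c 42 32 e6
[2] 0x1d->0x20 len=3 : d2 ee a0
[3] 0x22->0x09 len=8 : a0 42 32 e6 60 a2 a4 a0
[4] 0x05->0x20 len=8 : a4 a0 19 eb a0 42 32 e6
query mem[0x26]=0x32, mem[0x20]=0xa4, mem[0x24]=0xa0, mem[0x12]=0xe6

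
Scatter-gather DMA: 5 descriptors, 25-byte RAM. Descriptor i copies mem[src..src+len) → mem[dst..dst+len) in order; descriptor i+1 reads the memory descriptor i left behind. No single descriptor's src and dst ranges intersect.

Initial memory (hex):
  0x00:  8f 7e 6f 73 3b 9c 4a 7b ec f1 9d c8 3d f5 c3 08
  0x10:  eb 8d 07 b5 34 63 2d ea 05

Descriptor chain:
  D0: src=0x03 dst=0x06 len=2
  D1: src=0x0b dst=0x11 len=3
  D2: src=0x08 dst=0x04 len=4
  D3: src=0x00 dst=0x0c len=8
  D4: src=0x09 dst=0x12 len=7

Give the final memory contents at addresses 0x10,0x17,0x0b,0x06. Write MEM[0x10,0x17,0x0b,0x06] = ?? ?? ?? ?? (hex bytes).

MEM[0x10,0x17,0x0b,0x06] = ec 6f c8 9d

#0 dst[0x06+2] := {0x73,0x3b}
#1 dst[0x11+3] := {0xc8,0x3d,0xf5}
#2 dst[0x04+4] := {0xec,0xf1,0x9d,0xc8}
#3 dst[0x0c+8] := {0x8f,0x7e,0x6f,0x73,0xec,0xf1,0x9d,0xc8}
#4 dst[0x12+7] := {0xf1,0x9d,0xc8,0x8f,0x7e,0x6f,0x73}
query mem[0x10]=0xec, mem[0x17]=0x6f, mem[0x0b]=0xc8, mem[0x06]=0x9d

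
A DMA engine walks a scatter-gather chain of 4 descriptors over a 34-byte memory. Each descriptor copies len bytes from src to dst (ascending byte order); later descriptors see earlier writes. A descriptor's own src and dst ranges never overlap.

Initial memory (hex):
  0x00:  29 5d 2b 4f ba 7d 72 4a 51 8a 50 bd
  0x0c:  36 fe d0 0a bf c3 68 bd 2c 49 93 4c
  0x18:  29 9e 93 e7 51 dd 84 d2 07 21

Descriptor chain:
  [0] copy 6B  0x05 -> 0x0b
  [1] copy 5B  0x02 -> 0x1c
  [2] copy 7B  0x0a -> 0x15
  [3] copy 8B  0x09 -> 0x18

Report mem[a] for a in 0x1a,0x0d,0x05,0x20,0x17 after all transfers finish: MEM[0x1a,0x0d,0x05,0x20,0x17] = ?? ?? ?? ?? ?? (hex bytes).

MEM[0x1a,0x0d,0x05,0x20,0x17] = 7d 4a 7d 72 72

  after D0: wrote 6B at 0x0b = 7d724a518a50
  after D1: wrote 5B at 0x1c = 2b4fba7d72
  after D2: wrote 7B at 0x15 = 507d724a518a50
  after D3: wrote 8B at 0x18 = 8a507d724a518a50
query mem[0x1a]=0x7d, mem[0x0d]=0x4a, mem[0x05]=0x7d, mem[0x20]=0x72, mem[0x17]=0x72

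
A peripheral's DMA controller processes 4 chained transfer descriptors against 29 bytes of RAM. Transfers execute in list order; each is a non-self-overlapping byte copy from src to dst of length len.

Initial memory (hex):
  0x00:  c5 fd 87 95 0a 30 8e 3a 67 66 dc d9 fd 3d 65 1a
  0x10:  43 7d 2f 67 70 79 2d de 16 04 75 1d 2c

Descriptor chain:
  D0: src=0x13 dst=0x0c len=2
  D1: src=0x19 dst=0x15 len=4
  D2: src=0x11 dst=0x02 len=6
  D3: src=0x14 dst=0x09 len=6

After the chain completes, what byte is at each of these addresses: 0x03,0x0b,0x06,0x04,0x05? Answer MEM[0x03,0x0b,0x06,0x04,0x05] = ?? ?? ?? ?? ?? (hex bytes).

#0 dst[0x0c+2] := {0x67,0x70}
#1 dst[0x15+4] := {0x04,0x75,0x1d,0x2c}
#2 dst[0x02+6] := {0x7d,0x2f,0x67,0x70,0x04,0x75}
#3 dst[0x09+6] := {0x70,0x04,0x75,0x1d,0x2c,0x04}
query mem[0x03]=0x2f, mem[0x0b]=0x75, mem[0x06]=0x04, mem[0x04]=0x67, mem[0x05]=0x70

MEM[0x03,0x0b,0x06,0x04,0x05] = 2f 75 04 67 70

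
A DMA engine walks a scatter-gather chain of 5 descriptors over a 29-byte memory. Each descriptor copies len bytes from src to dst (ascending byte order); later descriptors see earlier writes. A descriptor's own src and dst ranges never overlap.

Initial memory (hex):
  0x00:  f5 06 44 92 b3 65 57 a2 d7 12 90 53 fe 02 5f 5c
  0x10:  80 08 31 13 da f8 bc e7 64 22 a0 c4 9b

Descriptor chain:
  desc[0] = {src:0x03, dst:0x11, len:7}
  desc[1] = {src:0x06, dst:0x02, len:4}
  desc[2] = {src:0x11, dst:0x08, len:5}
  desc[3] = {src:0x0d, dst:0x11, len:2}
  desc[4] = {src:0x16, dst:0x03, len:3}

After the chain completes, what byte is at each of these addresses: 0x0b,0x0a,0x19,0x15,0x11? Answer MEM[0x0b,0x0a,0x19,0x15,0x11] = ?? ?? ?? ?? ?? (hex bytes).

MEM[0x0b,0x0a,0x19,0x15,0x11] = 57 65 22 a2 02

D0: mem[0x11..0x17] <- [92 b3 65 57 a2 d7 12]
D1: mem[0x02..0x05] <- [57 a2 d7 12]
D2: mem[0x08..0x0c] <- [92 b3 65 57 a2]
D3: mem[0x11..0x12] <- [02 5f]
D4: mem[0x03..0x05] <- [d7 12 64]
query mem[0x0b]=0x57, mem[0x0a]=0x65, mem[0x19]=0x22, mem[0x15]=0xa2, mem[0x11]=0x02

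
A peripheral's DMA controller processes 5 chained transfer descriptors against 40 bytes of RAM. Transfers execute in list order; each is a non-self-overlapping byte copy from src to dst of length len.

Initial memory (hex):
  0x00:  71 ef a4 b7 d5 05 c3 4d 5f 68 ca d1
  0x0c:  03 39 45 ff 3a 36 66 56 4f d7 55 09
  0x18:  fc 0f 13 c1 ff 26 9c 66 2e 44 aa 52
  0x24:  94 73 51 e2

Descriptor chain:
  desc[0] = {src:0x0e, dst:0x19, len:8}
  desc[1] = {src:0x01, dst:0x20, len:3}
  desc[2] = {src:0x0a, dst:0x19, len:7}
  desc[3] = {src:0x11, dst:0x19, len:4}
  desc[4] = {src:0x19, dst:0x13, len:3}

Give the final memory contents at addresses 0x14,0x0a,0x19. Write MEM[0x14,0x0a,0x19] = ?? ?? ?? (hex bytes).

MEM[0x14,0x0a,0x19] = 66 ca 36

[0] 0x0e->0x19 len=8 : 45 ff 3a 36 66 56 4f d7
[1] 0x01->0x20 len=3 : ef a4 b7
[2] 0x0a->0x19 len=7 : ca d1 03 39 45 ff 3a
[3] 0x11->0x19 len=4 : 36 66 56 4f
[4] 0x19->0x13 len=3 : 36 66 56
query mem[0x14]=0x66, mem[0x0a]=0xca, mem[0x19]=0x36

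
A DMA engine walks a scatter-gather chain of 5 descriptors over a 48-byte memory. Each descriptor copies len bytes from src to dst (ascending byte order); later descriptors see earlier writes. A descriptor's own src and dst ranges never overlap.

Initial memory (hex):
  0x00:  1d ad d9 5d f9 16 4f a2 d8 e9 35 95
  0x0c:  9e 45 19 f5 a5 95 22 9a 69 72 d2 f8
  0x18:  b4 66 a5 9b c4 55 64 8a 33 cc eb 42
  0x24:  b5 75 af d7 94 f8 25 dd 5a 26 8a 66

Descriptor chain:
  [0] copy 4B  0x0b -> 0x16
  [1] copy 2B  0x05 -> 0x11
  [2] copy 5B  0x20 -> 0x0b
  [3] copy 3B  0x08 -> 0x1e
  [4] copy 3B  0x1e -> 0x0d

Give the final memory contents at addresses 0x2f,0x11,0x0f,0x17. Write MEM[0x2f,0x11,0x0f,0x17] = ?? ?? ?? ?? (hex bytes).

MEM[0x2f,0x11,0x0f,0x17] = 66 16 35 9e

#0 dst[0x16+4] := {0x95,0x9e,0x45,0x19}
#1 dst[0x11+2] := {0x16,0x4f}
#2 dst[0x0b+5] := {0x33,0xcc,0xeb,0x42,0xb5}
#3 dst[0x1e+3] := {0xd8,0xe9,0x35}
#4 dst[0x0d+3] := {0xd8,0xe9,0x35}
query mem[0x2f]=0x66, mem[0x11]=0x16, mem[0x0f]=0x35, mem[0x17]=0x9e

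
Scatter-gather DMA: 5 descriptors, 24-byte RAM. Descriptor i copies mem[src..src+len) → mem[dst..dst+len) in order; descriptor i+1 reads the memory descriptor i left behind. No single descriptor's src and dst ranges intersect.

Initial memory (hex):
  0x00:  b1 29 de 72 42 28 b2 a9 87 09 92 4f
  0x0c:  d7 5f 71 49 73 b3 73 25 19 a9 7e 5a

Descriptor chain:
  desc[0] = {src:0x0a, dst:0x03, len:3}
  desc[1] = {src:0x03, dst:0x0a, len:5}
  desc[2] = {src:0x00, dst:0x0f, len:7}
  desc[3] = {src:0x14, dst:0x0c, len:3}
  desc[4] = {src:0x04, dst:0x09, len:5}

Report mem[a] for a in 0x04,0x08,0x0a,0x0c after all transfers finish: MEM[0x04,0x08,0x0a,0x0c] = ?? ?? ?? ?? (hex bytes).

[0] 0x0a->0x03 len=3 : 92 4f d7
[1] 0x03->0x0a len=5 : 92 4f d7 b2 a9
[2] 0x00->0x0f len=7 : b1 29 de 92 4f d7 b2
[3] 0x14->0x0c len=3 : d7 b2 7e
[4] 0x04->0x09 len=5 : 4f d7 b2 a9 87
query mem[0x04]=0x4f, mem[0x08]=0x87, mem[0x0a]=0xd7, mem[0x0c]=0xa9

MEM[0x04,0x08,0x0a,0x0c] = 4f 87 d7 a9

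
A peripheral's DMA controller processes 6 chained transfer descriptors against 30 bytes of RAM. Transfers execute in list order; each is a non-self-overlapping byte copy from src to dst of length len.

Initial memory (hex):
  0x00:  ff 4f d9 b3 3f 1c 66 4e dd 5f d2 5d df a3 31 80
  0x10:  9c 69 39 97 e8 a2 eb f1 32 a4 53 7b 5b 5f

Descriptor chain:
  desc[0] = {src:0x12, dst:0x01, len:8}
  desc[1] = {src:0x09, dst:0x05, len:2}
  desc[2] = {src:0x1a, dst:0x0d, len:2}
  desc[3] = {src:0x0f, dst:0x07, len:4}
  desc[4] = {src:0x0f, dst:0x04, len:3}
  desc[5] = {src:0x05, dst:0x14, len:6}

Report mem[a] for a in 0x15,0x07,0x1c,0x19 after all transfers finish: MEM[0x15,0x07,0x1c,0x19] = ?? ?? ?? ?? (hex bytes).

MEM[0x15,0x07,0x1c,0x19] = 69 80 5b 39

[0] 0x12->0x01 len=8 : 39 97 e8 a2 eb f1 32 a4
[1] 0x09->0x05 len=2 : 5f d2
[2] 0x1a->0x0d len=2 : 53 7b
[3] 0x0f->0x07 len=4 : 80 9c 69 39
[4] 0x0f->0x04 len=3 : 80 9c 69
[5] 0x05->0x14 len=6 : 9c 69 80 9c 69 39
query mem[0x15]=0x69, mem[0x07]=0x80, mem[0x1c]=0x5b, mem[0x19]=0x39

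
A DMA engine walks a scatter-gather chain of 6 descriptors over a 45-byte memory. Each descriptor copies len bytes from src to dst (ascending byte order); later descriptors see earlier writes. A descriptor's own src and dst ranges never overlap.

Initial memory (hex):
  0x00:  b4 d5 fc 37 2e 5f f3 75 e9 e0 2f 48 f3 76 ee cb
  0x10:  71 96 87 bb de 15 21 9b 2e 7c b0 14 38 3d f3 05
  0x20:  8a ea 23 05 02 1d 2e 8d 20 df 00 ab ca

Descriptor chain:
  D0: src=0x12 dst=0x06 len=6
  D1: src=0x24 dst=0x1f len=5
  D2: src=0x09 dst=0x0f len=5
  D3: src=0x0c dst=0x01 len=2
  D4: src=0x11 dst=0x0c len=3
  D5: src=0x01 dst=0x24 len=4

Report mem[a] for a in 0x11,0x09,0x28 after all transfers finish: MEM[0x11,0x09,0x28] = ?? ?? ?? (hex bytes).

  after D0: wrote 6B at 0x06 = 87bbde15219b
  after D1: wrote 5B at 0x1f = 021d2e8d20
  after D2: wrote 5B at 0x0f = 15219bf376
  after D3: wrote 2B at 0x01 = f376
  after D4: wrote 3B at 0x0c = 9bf376
  after D5: wrote 4B at 0x24 = f376372e
query mem[0x11]=0x9b, mem[0x09]=0x15, mem[0x28]=0x20

MEM[0x11,0x09,0x28] = 9b 15 20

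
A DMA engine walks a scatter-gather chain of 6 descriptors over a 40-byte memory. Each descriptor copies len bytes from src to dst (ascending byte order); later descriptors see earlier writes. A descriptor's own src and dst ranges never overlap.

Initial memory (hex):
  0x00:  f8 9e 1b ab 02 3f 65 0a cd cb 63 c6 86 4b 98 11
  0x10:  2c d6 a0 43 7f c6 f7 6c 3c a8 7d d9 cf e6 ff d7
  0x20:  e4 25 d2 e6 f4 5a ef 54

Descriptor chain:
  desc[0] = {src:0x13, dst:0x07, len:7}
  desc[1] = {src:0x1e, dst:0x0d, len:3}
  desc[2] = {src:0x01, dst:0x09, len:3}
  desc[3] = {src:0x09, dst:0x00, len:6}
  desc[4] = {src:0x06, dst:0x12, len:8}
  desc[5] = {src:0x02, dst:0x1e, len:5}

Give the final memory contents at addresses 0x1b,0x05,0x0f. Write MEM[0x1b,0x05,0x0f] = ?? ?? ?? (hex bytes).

MEM[0x1b,0x05,0x0f] = d9 d7 e4

[0] 0x13->0x07 len=7 : 43 7f c6 f7 6c 3c a8
[1] 0x1e->0x0d len=3 : ff d7 e4
[2] 0x01->0x09 len=3 : 9e 1b ab
[3] 0x09->0x00 len=6 : 9e 1b ab 3c ff d7
[4] 0x06->0x12 len=8 : 65 43 7f 9e 1b ab 3c ff
[5] 0x02->0x1e len=5 : ab 3c ff d7 65
query mem[0x1b]=0xd9, mem[0x05]=0xd7, mem[0x0f]=0xe4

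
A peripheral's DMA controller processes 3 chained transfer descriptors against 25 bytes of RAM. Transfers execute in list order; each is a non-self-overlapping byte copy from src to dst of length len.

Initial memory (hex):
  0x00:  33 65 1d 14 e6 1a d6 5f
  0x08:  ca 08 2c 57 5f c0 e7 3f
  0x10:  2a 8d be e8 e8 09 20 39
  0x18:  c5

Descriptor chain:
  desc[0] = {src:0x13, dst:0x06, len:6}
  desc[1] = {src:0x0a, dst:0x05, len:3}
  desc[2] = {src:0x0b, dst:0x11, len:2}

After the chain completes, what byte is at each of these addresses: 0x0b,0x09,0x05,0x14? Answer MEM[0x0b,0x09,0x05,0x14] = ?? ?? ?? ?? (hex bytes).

MEM[0x0b,0x09,0x05,0x14] = c5 20 39 e8

#0 dst[0x06+6] := {0xe8,0xe8,0x09,0x20,0x39,0xc5}
#1 dst[0x05+3] := {0x39,0xc5,0x5f}
#2 dst[0x11+2] := {0xc5,0x5f}
query mem[0x0b]=0xc5, mem[0x09]=0x20, mem[0x05]=0x39, mem[0x14]=0xe8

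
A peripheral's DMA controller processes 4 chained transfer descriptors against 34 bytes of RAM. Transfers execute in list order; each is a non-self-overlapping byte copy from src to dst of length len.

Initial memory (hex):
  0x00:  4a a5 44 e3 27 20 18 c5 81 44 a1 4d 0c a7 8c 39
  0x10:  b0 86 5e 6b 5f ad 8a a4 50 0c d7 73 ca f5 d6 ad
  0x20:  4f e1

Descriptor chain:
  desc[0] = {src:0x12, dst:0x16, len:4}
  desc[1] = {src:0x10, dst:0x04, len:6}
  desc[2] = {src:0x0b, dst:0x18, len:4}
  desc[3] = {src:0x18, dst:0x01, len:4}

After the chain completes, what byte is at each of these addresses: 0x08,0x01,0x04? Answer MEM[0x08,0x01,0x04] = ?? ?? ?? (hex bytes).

#0 dst[0x16+4] := {0x5e,0x6b,0x5f,0xad}
#1 dst[0x04+6] := {0xb0,0x86,0x5e,0x6b,0x5f,0xad}
#2 dst[0x18+4] := {0x4d,0x0c,0xa7,0x8c}
#3 dst[0x01+4] := {0x4d,0x0c,0xa7,0x8c}
query mem[0x08]=0x5f, mem[0x01]=0x4d, mem[0x04]=0x8c

MEM[0x08,0x01,0x04] = 5f 4d 8c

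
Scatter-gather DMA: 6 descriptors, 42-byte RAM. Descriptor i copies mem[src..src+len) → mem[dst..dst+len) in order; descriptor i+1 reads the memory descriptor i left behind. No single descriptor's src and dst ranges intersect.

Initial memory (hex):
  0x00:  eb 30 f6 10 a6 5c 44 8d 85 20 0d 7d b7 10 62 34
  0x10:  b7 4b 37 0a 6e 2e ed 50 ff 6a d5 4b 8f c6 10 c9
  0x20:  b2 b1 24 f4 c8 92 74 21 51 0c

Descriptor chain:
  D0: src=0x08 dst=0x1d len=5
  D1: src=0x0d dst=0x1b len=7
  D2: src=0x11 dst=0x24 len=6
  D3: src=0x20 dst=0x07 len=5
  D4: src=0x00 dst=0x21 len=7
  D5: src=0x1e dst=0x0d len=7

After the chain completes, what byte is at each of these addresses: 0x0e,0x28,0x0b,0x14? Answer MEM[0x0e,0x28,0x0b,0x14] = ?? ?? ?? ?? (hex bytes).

[0] 0x08->0x1d len=5 : 85 20 0d 7d b7
[1] 0x0d->0x1b len=7 : 10 62 34 b7 4b 37 0a
[2] 0x11->0x24 len=6 : 4b 37 0a 6e 2e ed
[3] 0x20->0x07 len=5 : 37 0a 24 f4 4b
[4] 0x00->0x21 len=7 : eb 30 f6 10 a6 5c 44
[5] 0x1e->0x0d len=7 : b7 4b 37 eb 30 f6 10
query mem[0x0e]=0x4b, mem[0x28]=0x2e, mem[0x0b]=0x4b, mem[0x14]=0x6e

MEM[0x0e,0x28,0x0b,0x14] = 4b 2e 4b 6e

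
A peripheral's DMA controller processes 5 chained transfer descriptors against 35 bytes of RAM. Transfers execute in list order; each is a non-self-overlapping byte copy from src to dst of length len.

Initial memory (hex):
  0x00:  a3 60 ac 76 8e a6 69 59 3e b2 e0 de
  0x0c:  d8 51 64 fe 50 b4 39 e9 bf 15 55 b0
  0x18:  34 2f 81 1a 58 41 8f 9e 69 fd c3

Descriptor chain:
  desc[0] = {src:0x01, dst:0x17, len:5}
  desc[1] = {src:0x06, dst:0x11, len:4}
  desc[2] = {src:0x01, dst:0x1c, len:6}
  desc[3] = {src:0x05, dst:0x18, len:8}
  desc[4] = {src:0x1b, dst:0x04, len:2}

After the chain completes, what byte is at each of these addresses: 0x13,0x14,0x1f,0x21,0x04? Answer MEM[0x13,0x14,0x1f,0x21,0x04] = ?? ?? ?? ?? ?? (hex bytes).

MEM[0x13,0x14,0x1f,0x21,0x04] = 3e b2 d8 69 3e

  after D0: wrote 5B at 0x17 = 60ac768ea6
  after D1: wrote 4B at 0x11 = 69593eb2
  after D2: wrote 6B at 0x1c = 60ac768ea669
  after D3: wrote 8B at 0x18 = a669593eb2e0ded8
  after D4: wrote 2B at 0x04 = 3eb2
query mem[0x13]=0x3e, mem[0x14]=0xb2, mem[0x1f]=0xd8, mem[0x21]=0x69, mem[0x04]=0x3e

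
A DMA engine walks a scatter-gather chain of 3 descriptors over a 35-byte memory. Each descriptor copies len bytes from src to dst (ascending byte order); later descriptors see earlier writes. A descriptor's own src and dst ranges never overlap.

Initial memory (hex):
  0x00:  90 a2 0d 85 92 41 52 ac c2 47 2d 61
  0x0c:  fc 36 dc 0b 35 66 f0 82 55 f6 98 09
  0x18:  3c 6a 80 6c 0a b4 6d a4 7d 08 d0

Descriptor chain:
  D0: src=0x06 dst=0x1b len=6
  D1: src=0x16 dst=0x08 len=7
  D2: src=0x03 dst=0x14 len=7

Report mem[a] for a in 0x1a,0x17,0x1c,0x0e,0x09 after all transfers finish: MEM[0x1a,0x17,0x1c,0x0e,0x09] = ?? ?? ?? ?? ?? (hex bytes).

MEM[0x1a,0x17,0x1c,0x0e,0x09] = 09 52 ac ac 09

#0 dst[0x1b+6] := {0x52,0xac,0xc2,0x47,0x2d,0x61}
#1 dst[0x08+7] := {0x98,0x09,0x3c,0x6a,0x80,0x52,0xac}
#2 dst[0x14+7] := {0x85,0x92,0x41,0x52,0xac,0x98,0x09}
query mem[0x1a]=0x09, mem[0x17]=0x52, mem[0x1c]=0xac, mem[0x0e]=0xac, mem[0x09]=0x09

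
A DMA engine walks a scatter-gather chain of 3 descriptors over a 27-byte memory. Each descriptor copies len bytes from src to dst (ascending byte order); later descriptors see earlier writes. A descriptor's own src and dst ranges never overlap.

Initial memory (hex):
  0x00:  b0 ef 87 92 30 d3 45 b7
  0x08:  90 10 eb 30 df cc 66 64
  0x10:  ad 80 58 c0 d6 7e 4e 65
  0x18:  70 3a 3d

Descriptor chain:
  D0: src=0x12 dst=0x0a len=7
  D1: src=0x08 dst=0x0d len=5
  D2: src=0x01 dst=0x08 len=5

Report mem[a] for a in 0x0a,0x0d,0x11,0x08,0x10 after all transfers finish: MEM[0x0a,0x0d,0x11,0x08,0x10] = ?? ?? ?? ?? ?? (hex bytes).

MEM[0x0a,0x0d,0x11,0x08,0x10] = 92 90 d6 ef c0

  after D0: wrote 7B at 0x0a = 58c0d67e4e6570
  after D1: wrote 5B at 0x0d = 901058c0d6
  after D2: wrote 5B at 0x08 = ef879230d3
query mem[0x0a]=0x92, mem[0x0d]=0x90, mem[0x11]=0xd6, mem[0x08]=0xef, mem[0x10]=0xc0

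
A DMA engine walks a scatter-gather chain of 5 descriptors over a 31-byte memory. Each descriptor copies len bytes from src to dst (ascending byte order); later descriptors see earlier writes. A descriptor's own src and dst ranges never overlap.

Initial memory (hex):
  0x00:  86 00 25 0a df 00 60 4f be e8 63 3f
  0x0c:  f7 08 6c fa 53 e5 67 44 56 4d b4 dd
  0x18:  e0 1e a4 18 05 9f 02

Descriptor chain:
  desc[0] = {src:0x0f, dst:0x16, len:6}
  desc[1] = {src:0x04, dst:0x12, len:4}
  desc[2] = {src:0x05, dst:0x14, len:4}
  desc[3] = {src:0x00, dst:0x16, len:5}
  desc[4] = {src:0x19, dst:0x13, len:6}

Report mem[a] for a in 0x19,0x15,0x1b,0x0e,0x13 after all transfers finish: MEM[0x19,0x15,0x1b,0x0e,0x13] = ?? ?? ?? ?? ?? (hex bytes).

MEM[0x19,0x15,0x1b,0x0e,0x13] = 0a 56 56 6c 0a

#0 dst[0x16+6] := {0xfa,0x53,0xe5,0x67,0x44,0x56}
#1 dst[0x12+4] := {0xdf,0x00,0x60,0x4f}
#2 dst[0x14+4] := {0x00,0x60,0x4f,0xbe}
#3 dst[0x16+5] := {0x86,0x00,0x25,0x0a,0xdf}
#4 dst[0x13+6] := {0x0a,0xdf,0x56,0x05,0x9f,0x02}
query mem[0x19]=0x0a, mem[0x15]=0x56, mem[0x1b]=0x56, mem[0x0e]=0x6c, mem[0x13]=0x0a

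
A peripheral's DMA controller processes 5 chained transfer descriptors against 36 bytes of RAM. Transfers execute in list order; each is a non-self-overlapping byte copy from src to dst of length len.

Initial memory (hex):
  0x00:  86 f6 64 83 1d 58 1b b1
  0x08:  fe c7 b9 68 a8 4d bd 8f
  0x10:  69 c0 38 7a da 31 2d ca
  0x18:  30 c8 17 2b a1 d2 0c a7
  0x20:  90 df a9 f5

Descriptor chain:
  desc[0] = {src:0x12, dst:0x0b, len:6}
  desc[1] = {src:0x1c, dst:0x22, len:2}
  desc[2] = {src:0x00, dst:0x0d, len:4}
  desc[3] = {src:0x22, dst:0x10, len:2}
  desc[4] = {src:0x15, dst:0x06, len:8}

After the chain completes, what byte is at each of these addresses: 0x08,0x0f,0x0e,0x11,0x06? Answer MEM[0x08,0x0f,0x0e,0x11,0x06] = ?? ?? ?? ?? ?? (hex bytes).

MEM[0x08,0x0f,0x0e,0x11,0x06] = ca 64 f6 d2 31

[0] 0x12->0x0b len=6 : 38 7a da 31 2d ca
[1] 0x1c->0x22 len=2 : a1 d2
[2] 0x00->0x0d len=4 : 86 f6 64 83
[3] 0x22->0x10 len=2 : a1 d2
[4] 0x15->0x06 len=8 : 31 2d ca 30 c8 17 2b a1
query mem[0x08]=0xca, mem[0x0f]=0x64, mem[0x0e]=0xf6, mem[0x11]=0xd2, mem[0x06]=0x31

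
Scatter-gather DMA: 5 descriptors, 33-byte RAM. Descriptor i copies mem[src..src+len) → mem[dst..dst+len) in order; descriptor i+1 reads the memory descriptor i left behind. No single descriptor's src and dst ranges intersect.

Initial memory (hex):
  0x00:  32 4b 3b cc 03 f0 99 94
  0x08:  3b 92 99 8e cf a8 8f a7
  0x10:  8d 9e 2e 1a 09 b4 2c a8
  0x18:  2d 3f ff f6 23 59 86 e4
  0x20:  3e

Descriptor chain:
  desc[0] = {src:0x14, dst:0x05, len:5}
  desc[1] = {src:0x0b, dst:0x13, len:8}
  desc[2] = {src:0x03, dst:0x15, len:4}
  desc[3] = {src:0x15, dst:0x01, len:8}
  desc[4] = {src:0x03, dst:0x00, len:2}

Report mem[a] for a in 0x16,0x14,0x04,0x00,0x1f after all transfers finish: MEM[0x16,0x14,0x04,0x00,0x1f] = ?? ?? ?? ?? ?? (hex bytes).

MEM[0x16,0x14,0x04,0x00,0x1f] = 03 cf b4 09 e4

#0 dst[0x05+5] := {0x09,0xb4,0x2c,0xa8,0x2d}
#1 dst[0x13+8] := {0x8e,0xcf,0xa8,0x8f,0xa7,0x8d,0x9e,0x2e}
#2 dst[0x15+4] := {0xcc,0x03,0x09,0xb4}
#3 dst[0x01+8] := {0xcc,0x03,0x09,0xb4,0x9e,0x2e,0xf6,0x23}
#4 dst[0x00+2] := {0x09,0xb4}
query mem[0x16]=0x03, mem[0x14]=0xcf, mem[0x04]=0xb4, mem[0x00]=0x09, mem[0x1f]=0xe4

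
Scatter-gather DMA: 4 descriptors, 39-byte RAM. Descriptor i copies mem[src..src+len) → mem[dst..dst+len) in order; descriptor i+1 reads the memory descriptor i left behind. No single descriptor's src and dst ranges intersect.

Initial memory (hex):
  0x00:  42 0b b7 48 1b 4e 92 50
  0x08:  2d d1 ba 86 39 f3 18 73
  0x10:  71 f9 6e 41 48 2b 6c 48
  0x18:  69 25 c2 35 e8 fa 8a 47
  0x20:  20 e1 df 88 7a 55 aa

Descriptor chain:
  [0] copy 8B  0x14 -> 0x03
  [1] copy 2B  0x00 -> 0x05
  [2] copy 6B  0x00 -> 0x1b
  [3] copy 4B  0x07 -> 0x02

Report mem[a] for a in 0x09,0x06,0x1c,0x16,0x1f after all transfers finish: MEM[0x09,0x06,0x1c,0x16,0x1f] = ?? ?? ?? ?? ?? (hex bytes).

D0: mem[0x03..0x0a] <- [48 2b 6c 48 69 25 c2 35]
D1: mem[0x05..0x06] <- [42 0b]
D2: mem[0x1b..0x20] <- [42 0b b7 48 2b 42]
D3: mem[0x02..0x05] <- [69 25 c2 35]
query mem[0x09]=0xc2, mem[0x06]=0x0b, mem[0x1c]=0x0b, mem[0x16]=0x6c, mem[0x1f]=0x2b

MEM[0x09,0x06,0x1c,0x16,0x1f] = c2 0b 0b 6c 2b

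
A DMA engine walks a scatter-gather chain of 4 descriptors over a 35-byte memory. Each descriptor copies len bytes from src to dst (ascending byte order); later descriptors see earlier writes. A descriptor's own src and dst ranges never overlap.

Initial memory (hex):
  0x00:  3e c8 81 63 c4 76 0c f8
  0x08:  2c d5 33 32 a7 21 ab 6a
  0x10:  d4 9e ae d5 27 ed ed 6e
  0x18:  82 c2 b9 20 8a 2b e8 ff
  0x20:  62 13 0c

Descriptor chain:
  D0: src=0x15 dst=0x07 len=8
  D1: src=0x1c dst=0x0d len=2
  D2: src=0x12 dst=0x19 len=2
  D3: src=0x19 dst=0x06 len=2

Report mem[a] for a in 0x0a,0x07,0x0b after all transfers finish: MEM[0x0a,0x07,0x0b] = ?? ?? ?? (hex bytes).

MEM[0x0a,0x07,0x0b] = 82 d5 c2

D0: mem[0x07..0x0e] <- [ed ed 6e 82 c2 b9 20 8a]
D1: mem[0x0d..0x0e] <- [8a 2b]
D2: mem[0x19..0x1a] <- [ae d5]
D3: mem[0x06..0x07] <- [ae d5]
query mem[0x0a]=0x82, mem[0x07]=0xd5, mem[0x0b]=0xc2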